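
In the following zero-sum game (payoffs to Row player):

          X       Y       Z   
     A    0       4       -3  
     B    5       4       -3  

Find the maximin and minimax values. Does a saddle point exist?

Maximin = -3, Minimax = -3, Saddle: True

Work:
Row minimums: [-3, -3] → maximin = -3
Column maximums: [5, 4, -3] → minimax = -3
Saddle point exists! Game value = -3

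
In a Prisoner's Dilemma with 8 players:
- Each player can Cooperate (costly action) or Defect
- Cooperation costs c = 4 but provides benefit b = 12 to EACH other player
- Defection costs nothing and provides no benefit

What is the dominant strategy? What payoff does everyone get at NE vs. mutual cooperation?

Dominant: Defect; NE payoff = 0; Coop payoff = 80

Work:
Defect dominates (saves cost c = 4, benefit to others is external)
NE: All defect → everyone gets 0
If all cooperate: each receives (7)×12 - 4 = 80
Social dilemma: 80 > 0 but NE gives 0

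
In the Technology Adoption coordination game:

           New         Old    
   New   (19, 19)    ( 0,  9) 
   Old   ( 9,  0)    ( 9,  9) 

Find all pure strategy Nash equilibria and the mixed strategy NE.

Pure NE: (New, New) and (Old, Old); Mixed NE: p = 0.4737, q = 0.4737

Work:
Check pure NE:
(New, New): (19, 19) - no unilateral deviation beneficial
(Old, Old): (9, 9) - no unilateral deviation beneficial
Mixed NE: P1 plays New with p = 0.4737, P2 plays New with q = 0.4737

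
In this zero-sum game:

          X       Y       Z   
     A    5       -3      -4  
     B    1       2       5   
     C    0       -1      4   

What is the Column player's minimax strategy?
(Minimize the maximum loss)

Column should play Y, value = 2

Work:
Column player minimizes Row's maximum payoff:
Column X: max payoff to Row = 5
Column Y: max payoff to Row = 2
Column Z: max payoff to Row = 5
Minimum is 2, achieved by column Y.
Minimax strategy: Y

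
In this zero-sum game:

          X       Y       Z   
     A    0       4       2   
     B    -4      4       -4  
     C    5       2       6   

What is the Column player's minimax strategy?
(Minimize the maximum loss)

Column should play Y, value = 4

Work:
Column player minimizes Row's maximum payoff:
Column X: max payoff to Row = 5
Column Y: max payoff to Row = 4
Column Z: max payoff to Row = 6
Minimum is 4, achieved by column Y.
Minimax strategy: Y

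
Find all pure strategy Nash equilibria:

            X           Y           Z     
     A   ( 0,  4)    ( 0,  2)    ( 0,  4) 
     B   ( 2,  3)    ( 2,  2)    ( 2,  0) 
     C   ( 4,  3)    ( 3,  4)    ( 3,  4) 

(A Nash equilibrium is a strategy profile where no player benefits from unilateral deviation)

Nash equilibrium: (C, Y), (C, Z)

Work:
Best responses:
  P1 vs X: payoffs [0, 2, 4] → best response C (payoff 4)
  P1 vs Y: payoffs [0, 2, 3] → best response C (payoff 3)
  P1 vs Z: payoffs [0, 2, 3] → best response C (payoff 3)
  P2 vs A: payoffs [4, 2, 4] → best response X/Z (payoff 4)
  P2 vs B: payoffs [3, 2, 0] → best response X (payoff 3)
  P2 vs C: payoffs [3, 4, 4] → best response Y/Z (payoff 4)
Mutual best responses: (C,Y), (C,Z) → Nash equilibria.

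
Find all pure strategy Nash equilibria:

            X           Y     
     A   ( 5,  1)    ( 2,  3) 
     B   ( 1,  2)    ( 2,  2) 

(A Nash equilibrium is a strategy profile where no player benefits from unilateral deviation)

Nash equilibrium: (A, Y), (B, Y)

Work:
Best responses:
  P1 vs X: payoffs [5, 1] → best response A (payoff 5)
  P1 vs Y: payoffs [2, 2] → best response A/B (payoff 2)
  P2 vs A: payoffs [1, 3] → best response Y (payoff 3)
  P2 vs B: payoffs [2, 2] → best response X/Y (payoff 2)
Mutual best responses: (A,Y), (B,Y) → Nash equilibria.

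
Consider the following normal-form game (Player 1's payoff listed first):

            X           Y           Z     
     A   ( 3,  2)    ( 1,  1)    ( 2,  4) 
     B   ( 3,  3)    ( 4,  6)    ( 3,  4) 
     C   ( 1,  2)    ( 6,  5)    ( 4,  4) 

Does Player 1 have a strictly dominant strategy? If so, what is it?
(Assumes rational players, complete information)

No strictly dominant strategy exists for Player 1

Work:
A strategy strictly dominates another if it gives a strictly higher payoff against every opponent action. Compare each pair of P1's strategies column-by-column:
  A vs B: [3 vs 3, 1 vs 4, 2 vs 3] → A does not strictly dominate B (column X: 3 ≤ 3)
  A vs C: [3 vs 1, 1 vs 6, 2 vs 4] → A does not strictly dominate C (column Y: 1 ≤ 6)
  B vs A: [3 vs 3, 4 vs 1, 3 vs 2] → B does not strictly dominate A (column X: 3 ≤ 3)
  B vs C: [3 vs 1, 4 vs 6, 3 vs 4] → B does not strictly dominate C (column Y: 4 ≤ 6)
  C vs A: [1 vs 3, 6 vs 1, 4 vs 2] → C does not strictly dominate A (column X: 1 ≤ 3)
  C vs B: [1 vs 3, 6 vs 4, 4 vs 3] → C does not strictly dominate B (column X: 1 ≤ 3)
No single strategy strictly dominates all others → no strictly dominant strategy.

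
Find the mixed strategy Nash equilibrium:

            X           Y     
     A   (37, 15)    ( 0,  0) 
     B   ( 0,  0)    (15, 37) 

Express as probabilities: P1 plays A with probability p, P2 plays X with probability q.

p = 0.7115, q = 0.2885

Work:
Find probabilities that make opponent indifferent:
P2 chooses q to make P1 indifferent between A and B
P1 chooses p to make P2 indifferent between X and Y
Mixed NE: P1 plays (A: 0.7115, B: 0.2885), P2 plays (X: 0.2885, Y: 0.7115)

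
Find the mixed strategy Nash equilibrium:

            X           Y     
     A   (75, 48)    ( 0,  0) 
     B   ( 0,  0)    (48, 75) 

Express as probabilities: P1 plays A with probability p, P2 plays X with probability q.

p = 0.6098, q = 0.3902

Work:
Find probabilities that make opponent indifferent:
P2 chooses q to make P1 indifferent between A and B
P1 chooses p to make P2 indifferent between X and Y
Mixed NE: P1 plays (A: 0.6098, B: 0.3902), P2 plays (X: 0.3902, Y: 0.6098)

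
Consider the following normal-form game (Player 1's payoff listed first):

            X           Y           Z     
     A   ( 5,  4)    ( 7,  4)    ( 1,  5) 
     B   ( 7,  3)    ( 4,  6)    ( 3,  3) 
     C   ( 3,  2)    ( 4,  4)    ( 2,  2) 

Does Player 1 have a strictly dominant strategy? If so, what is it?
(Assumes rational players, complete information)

No strictly dominant strategy exists for Player 1

Work:
A strategy strictly dominates another if it gives a strictly higher payoff against every opponent action. Compare each pair of P1's strategies column-by-column:
  A vs B: [5 vs 7, 7 vs 4, 1 vs 3] → A does not strictly dominate B (column X: 5 ≤ 7)
  A vs C: [5 vs 3, 7 vs 4, 1 vs 2] → A does not strictly dominate C (column Z: 1 ≤ 2)
  B vs A: [7 vs 5, 4 vs 7, 3 vs 1] → B does not strictly dominate A (column Y: 4 ≤ 7)
  B vs C: [7 vs 3, 4 vs 4, 3 vs 2] → B does not strictly dominate C (column Y: 4 ≤ 4)
  C vs A: [3 vs 5, 4 vs 7, 2 vs 1] → C does not strictly dominate A (column X: 3 ≤ 5)
  C vs B: [3 vs 7, 4 vs 4, 2 vs 3] → C does not strictly dominate B (column X: 3 ≤ 7)
No single strategy strictly dominates all others → no strictly dominant strategy.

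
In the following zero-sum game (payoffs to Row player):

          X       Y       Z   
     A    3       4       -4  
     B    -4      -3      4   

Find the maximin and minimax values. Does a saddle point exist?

Maximin = -4, Minimax = 3, Saddle: False

Work:
Row minimums: [-4, -4] → maximin = -4
Column maximums: [3, 4, 4] → minimax = 3
No saddle point (maximin ≠ minimax). Mixed strategy needed.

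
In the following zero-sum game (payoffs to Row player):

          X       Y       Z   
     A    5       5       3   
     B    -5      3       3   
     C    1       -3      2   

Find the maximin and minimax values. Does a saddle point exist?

Maximin = 3, Minimax = 3, Saddle: True

Work:
Row minimums: [3, -5, -3] → maximin = 3
Column maximums: [5, 5, 3] → minimax = 3
Saddle point exists! Game value = 3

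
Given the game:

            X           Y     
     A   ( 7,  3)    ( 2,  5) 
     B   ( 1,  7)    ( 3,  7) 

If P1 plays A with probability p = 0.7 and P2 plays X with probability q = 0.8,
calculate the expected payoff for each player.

E[P1] = 4.62, E[P2] = 4.48

Work:
E[P1] = p·q·π₁(A,X) + p·(1-q)·π₁(A,Y) + (1-p)·q·π₁(B,X) + (1-p)·(1-q)·π₁(B,Y)
= 0.7·0.8·7 + 0.7·0.2·2 + 0.3·0.8·1 + 0.3·0.2·3
= 4.62

E[P2] = 4.48 (similar calculation)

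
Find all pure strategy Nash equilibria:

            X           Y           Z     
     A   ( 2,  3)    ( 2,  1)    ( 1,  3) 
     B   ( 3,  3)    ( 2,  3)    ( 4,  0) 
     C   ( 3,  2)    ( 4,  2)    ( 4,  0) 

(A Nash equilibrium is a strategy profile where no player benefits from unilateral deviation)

Nash equilibrium: (B, X), (C, X), (C, Y)

Work:
Best responses:
  P1 vs X: payoffs [2, 3, 3] → best response B/C (payoff 3)
  P1 vs Y: payoffs [2, 2, 4] → best response C (payoff 4)
  P1 vs Z: payoffs [1, 4, 4] → best response B/C (payoff 4)
  P2 vs A: payoffs [3, 1, 3] → best response X/Z (payoff 3)
  P2 vs B: payoffs [3, 3, 0] → best response X/Y (payoff 3)
  P2 vs C: payoffs [2, 2, 0] → best response X/Y (payoff 2)
Mutual best responses: (B,X), (C,X), (C,Y) → Nash equilibria.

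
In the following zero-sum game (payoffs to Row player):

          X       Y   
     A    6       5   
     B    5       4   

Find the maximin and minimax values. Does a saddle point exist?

Maximin = 5, Minimax = 5, Saddle: True

Work:
Row minimums: [5, 4] → maximin = 5
Column maximums: [6, 5] → minimax = 5
Saddle point exists! Game value = 5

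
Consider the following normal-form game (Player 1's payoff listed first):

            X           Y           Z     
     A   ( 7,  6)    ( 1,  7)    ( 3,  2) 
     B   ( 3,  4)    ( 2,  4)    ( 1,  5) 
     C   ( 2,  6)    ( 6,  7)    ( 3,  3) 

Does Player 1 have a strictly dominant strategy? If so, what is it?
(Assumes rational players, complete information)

No strictly dominant strategy exists for Player 1

Work:
A strategy strictly dominates another if it gives a strictly higher payoff against every opponent action. Compare each pair of P1's strategies column-by-column:
  A vs B: [7 vs 3, 1 vs 2, 3 vs 1] → A does not strictly dominate B (column Y: 1 ≤ 2)
  A vs C: [7 vs 2, 1 vs 6, 3 vs 3] → A does not strictly dominate C (column Y: 1 ≤ 6)
  B vs A: [3 vs 7, 2 vs 1, 1 vs 3] → B does not strictly dominate A (column X: 3 ≤ 7)
  B vs C: [3 vs 2, 2 vs 6, 1 vs 3] → B does not strictly dominate C (column Y: 2 ≤ 6)
  C vs A: [2 vs 7, 6 vs 1, 3 vs 3] → C does not strictly dominate A (column X: 2 ≤ 7)
  C vs B: [2 vs 3, 6 vs 2, 3 vs 1] → C does not strictly dominate B (column X: 2 ≤ 3)
No single strategy strictly dominates all others → no strictly dominant strategy.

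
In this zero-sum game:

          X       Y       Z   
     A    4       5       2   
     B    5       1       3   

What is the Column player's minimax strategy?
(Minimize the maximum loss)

Column should play Z, value = 3

Work:
Column player minimizes Row's maximum payoff:
Column X: max payoff to Row = 5
Column Y: max payoff to Row = 5
Column Z: max payoff to Row = 3
Minimum is 3, achieved by column Z.
Minimax strategy: Z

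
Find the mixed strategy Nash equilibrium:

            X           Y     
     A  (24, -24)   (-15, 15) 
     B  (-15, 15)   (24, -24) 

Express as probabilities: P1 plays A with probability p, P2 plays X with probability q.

p = 0.5, q = 0.5

Work:
Find probabilities that make opponent indifferent:
P2 chooses q to make P1 indifferent between A and B
P1 chooses p to make P2 indifferent between X and Y
Mixed NE: P1 plays (A: 0.5, B: 0.5), P2 plays (X: 0.5, Y: 0.5)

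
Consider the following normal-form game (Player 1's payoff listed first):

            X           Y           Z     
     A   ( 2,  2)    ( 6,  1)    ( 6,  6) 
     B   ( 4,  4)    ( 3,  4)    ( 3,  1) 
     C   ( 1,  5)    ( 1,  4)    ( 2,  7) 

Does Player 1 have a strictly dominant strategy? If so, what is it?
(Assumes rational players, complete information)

No strictly dominant strategy exists for Player 1

Work:
A strategy strictly dominates another if it gives a strictly higher payoff against every opponent action. Compare each pair of P1's strategies column-by-column:
  A vs B: [2 vs 4, 6 vs 3, 6 vs 3] → A does not strictly dominate B (column X: 2 ≤ 4)
  A vs C: [2 vs 1, 6 vs 1, 6 vs 2] → A strictly dominates C
  B vs A: [4 vs 2, 3 vs 6, 3 vs 6] → B does not strictly dominate A (column Y: 3 ≤ 6)
  B vs C: [4 vs 1, 3 vs 1, 3 vs 2] → B strictly dominates C
  C vs A: [1 vs 2, 1 vs 6, 2 vs 6] → C does not strictly dominate A (column X: 1 ≤ 2)
  C vs B: [1 vs 4, 1 vs 3, 2 vs 3] → C does not strictly dominate B (column X: 1 ≤ 4)
No single strategy strictly dominates all others → no strictly dominant strategy.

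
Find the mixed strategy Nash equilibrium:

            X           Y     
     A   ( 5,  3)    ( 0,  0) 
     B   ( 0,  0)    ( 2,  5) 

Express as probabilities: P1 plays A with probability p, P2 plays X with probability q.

p = 0.625, q = 0.2857

Work:
Find probabilities that make opponent indifferent:
P2 chooses q to make P1 indifferent between A and B
P1 chooses p to make P2 indifferent between X and Y
Mixed NE: P1 plays (A: 0.625, B: 0.375), P2 plays (X: 0.2857, Y: 0.7143)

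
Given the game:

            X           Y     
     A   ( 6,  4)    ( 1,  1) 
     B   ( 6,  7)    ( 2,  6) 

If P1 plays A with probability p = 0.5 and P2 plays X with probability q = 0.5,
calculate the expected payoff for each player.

E[P1] = 3.75, E[P2] = 4.5

Work:
E[P1] = p·q·π₁(A,X) + p·(1-q)·π₁(A,Y) + (1-p)·q·π₁(B,X) + (1-p)·(1-q)·π₁(B,Y)
= 0.5·0.5·6 + 0.5·0.5·1 + 0.5·0.5·6 + 0.5·0.5·2
= 3.75

E[P2] = 4.5 (similar calculation)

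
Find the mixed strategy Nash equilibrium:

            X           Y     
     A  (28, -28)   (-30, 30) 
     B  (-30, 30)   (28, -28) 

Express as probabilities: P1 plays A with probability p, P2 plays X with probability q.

p = 0.5, q = 0.5

Work:
Find probabilities that make opponent indifferent:
P2 chooses q to make P1 indifferent between A and B
P1 chooses p to make P2 indifferent between X and Y
Mixed NE: P1 plays (A: 0.5, B: 0.5), P2 plays (X: 0.5, Y: 0.5)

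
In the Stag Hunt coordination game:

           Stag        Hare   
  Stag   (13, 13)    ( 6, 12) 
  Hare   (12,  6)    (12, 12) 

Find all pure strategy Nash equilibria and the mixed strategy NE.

Pure NE: (Stag, Stag) and (Hare, Hare); Mixed NE: p = 0.8571, q = 0.8571

Work:
Check pure NE:
(Stag, Stag): (13, 13) - no unilateral deviation beneficial
(Hare, Hare): (12, 12) - no unilateral deviation beneficial
Mixed NE: P1 plays Stag with p = 0.8571, P2 plays Stag with q = 0.8571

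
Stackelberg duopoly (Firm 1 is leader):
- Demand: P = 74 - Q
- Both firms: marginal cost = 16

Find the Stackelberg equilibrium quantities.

q₁* (leader) = 29.0, q₂* (follower) = 14.5

Work:
Follower's reaction: q₂ = (a - c - q₁)/2
Leader substitutes: π₁ = q₁·(a - q₁ - (a-c-q₁)/2 - c)
FOC: q₁* = (74 - 16)/2 = 29.00
Then: q₂* = (74 - 16 - 29.0)/2 = 14.50
Leader has first-mover advantage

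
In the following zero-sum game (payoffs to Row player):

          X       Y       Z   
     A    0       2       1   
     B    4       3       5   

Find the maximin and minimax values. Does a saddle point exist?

Maximin = 3, Minimax = 3, Saddle: True

Work:
Row minimums: [0, 3] → maximin = 3
Column maximums: [4, 3, 5] → minimax = 3
Saddle point exists! Game value = 3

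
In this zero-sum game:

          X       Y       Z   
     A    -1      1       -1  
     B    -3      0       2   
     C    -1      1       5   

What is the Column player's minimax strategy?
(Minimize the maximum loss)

Column should play X, value = -1

Work:
Column player minimizes Row's maximum payoff:
Column X: max payoff to Row = -1
Column Y: max payoff to Row = 1
Column Z: max payoff to Row = 5
Minimum is -1, achieved by column X.
Minimax strategy: X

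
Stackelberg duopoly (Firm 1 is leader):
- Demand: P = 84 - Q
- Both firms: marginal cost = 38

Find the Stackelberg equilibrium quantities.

q₁* (leader) = 23.0, q₂* (follower) = 11.5

Work:
Follower's reaction: q₂ = (a - c - q₁)/2
Leader substitutes: π₁ = q₁·(a - q₁ - (a-c-q₁)/2 - c)
FOC: q₁* = (84 - 38)/2 = 23.00
Then: q₂* = (84 - 38 - 23.0)/2 = 11.50
Leader has first-mover advantage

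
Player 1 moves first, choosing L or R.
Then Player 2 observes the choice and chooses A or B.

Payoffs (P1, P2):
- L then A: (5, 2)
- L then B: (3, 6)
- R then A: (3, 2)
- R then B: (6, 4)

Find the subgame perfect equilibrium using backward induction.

P1 plays R, P2 plays B after L and B after R; Payoff (6, 4)

Work:
Backward induction:
After L: P2 chooses B → P1 gets 3
After R: P2 chooses B → P1 gets 6
P1 chooses R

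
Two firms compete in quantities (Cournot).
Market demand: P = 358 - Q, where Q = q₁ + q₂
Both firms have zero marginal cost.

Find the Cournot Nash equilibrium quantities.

q₁* = q₂* = 119.33; P* = 119.33

Work:
Profit: π_i = P·q_i = (a - q_i - q_j)·q_i
FOC: ∂π_i/∂q_i = a - 2q_i - q_j = 0
Reaction function: q_i = (358 - q_j)/2
Symmetry: q* = 358/3 = 119.33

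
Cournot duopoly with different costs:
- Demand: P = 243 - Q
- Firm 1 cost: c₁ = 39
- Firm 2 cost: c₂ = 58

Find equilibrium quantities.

q₁* = 74.33, q₂* = 55.33

Work:
Reaction: q₁ = (243 - 39 - q₂)/2
Reaction: q₂ = (243 - 58 - q₁)/2
Solve simultaneously:
q₁* = (243 - 2×39 + 58)/3 = 74.33
q₂* = (243 - 2×58 + 39)/3 = 55.33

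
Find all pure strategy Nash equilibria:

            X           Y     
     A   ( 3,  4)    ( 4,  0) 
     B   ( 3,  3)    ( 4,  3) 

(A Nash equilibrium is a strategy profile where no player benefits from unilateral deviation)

Nash equilibrium: (A, X), (B, X), (B, Y)

Work:
Best responses:
  P1 vs X: payoffs [3, 3] → best response A/B (payoff 3)
  P1 vs Y: payoffs [4, 4] → best response A/B (payoff 4)
  P2 vs A: payoffs [4, 0] → best response X (payoff 4)
  P2 vs B: payoffs [3, 3] → best response X/Y (payoff 3)
Mutual best responses: (A,X), (B,X), (B,Y) → Nash equilibria.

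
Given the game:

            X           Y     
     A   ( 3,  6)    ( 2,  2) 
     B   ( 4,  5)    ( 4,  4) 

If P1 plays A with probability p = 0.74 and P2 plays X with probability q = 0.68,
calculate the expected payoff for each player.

E[P1] = 3.0232, E[P2] = 4.7096

Work:
E[P1] = p·q·π₁(A,X) + p·(1-q)·π₁(A,Y) + (1-p)·q·π₁(B,X) + (1-p)·(1-q)·π₁(B,Y)
= 0.74·0.68·3 + 0.74·0.32·2 + 0.26·0.68·4 + 0.26·0.32·4
= 3.0232

E[P2] = 4.7096 (similar calculation)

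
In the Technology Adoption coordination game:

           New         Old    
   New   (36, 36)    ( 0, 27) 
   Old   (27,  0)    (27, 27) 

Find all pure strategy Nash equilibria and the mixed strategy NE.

Pure NE: (New, New) and (Old, Old); Mixed NE: p = 0.75, q = 0.75

Work:
Check pure NE:
(New, New): (36, 36) - no unilateral deviation beneficial
(Old, Old): (27, 27) - no unilateral deviation beneficial
Mixed NE: P1 plays New with p = 0.75, P2 plays New with q = 0.75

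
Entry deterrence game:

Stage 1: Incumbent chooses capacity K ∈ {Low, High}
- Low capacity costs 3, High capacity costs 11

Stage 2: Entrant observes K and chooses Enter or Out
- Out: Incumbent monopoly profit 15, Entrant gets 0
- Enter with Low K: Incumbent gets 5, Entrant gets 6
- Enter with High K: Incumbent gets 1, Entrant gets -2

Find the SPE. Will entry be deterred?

SPE: (High, Enter|Low, Out|High); Entry deterred. Incumbent net profit = 4

Work:
After Low K: Entrant enters (6 > 0)
After High K: Entrant stays out (-2 < 0)
Incumbent: Low → 5−3=2, High → 15−11=4
Incumbent chooses High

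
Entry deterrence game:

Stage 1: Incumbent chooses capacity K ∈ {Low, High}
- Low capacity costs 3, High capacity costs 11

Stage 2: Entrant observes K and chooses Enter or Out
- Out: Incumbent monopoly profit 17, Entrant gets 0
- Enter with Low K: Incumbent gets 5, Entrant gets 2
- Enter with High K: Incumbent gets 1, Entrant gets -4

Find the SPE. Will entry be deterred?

SPE: (High, Enter|Low, Out|High); Entry deterred. Incumbent net profit = 6

Work:
After Low K: Entrant enters (2 > 0)
After High K: Entrant stays out (-4 < 0)
Incumbent: Low → 5−3=2, High → 17−11=6
Incumbent chooses High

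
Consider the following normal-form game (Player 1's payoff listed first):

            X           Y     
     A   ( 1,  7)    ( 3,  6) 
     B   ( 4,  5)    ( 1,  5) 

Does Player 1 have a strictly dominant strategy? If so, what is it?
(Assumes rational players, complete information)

No strictly dominant strategy exists for Player 1

Work:
A strategy strictly dominates another if it gives a strictly higher payoff against every opponent action. Compare each pair of P1's strategies column-by-column:
  A vs B: [1 vs 4, 3 vs 1] → A does not strictly dominate B (column X: 1 ≤ 4)
  B vs A: [4 vs 1, 1 vs 3] → B does not strictly dominate A (column Y: 1 ≤ 3)
No single strategy strictly dominates all others → no strictly dominant strategy.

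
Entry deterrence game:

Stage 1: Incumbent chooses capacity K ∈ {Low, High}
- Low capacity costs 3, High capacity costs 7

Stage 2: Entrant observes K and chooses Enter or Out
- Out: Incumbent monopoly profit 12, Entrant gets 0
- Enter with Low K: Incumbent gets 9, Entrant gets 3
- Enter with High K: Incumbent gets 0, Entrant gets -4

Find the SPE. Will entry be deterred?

SPE: (Low, Enter|Low, Out|High); Entry not deterred. Incumbent net profit = 6, Entrant gets 3

Work:
After Low K: Entrant enters (3 > 0)
After High K: Entrant stays out (-4 < 0)
Incumbent: Low → 9−3=6, High → 12−7=5
Incumbent chooses Low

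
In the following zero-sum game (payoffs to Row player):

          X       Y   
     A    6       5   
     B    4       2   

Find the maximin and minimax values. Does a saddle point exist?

Maximin = 5, Minimax = 5, Saddle: True

Work:
Row minimums: [5, 2] → maximin = 5
Column maximums: [6, 5] → minimax = 5
Saddle point exists! Game value = 5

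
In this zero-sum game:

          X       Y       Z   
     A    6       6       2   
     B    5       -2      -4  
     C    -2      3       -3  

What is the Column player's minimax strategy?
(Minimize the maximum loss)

Column should play Z, value = 2

Work:
Column player minimizes Row's maximum payoff:
Column X: max payoff to Row = 6
Column Y: max payoff to Row = 6
Column Z: max payoff to Row = 2
Minimum is 2, achieved by column Z.
Minimax strategy: Z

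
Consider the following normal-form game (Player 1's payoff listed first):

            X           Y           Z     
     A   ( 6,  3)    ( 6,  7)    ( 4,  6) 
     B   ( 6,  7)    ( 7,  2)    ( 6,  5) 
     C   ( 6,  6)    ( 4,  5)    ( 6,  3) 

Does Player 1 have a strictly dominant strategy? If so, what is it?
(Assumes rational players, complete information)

No strictly dominant strategy exists for Player 1

Work:
A strategy strictly dominates another if it gives a strictly higher payoff against every opponent action. Compare each pair of P1's strategies column-by-column:
  A vs B: [6 vs 6, 6 vs 7, 4 vs 6] → A does not strictly dominate B (column X: 6 ≤ 6)
  A vs C: [6 vs 6, 6 vs 4, 4 vs 6] → A does not strictly dominate C (column X: 6 ≤ 6)
  B vs A: [6 vs 6, 7 vs 6, 6 vs 4] → B does not strictly dominate A (column X: 6 ≤ 6)
  B vs C: [6 vs 6, 7 vs 4, 6 vs 6] → B does not strictly dominate C (column X: 6 ≤ 6)
  C vs A: [6 vs 6, 4 vs 6, 6 vs 4] → C does not strictly dominate A (column X: 6 ≤ 6)
  C vs B: [6 vs 6, 4 vs 7, 6 vs 6] → C does not strictly dominate B (column X: 6 ≤ 6)
No single strategy strictly dominates all others → no strictly dominant strategy.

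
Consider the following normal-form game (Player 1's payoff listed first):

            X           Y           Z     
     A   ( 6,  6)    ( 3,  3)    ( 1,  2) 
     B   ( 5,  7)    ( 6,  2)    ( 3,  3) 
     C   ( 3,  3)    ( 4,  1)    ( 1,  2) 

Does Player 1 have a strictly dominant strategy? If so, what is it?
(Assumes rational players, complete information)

No strictly dominant strategy exists for Player 1

Work:
A strategy strictly dominates another if it gives a strictly higher payoff against every opponent action. Compare each pair of P1's strategies column-by-column:
  A vs B: [6 vs 5, 3 vs 6, 1 vs 3] → A does not strictly dominate B (column Y: 3 ≤ 6)
  A vs C: [6 vs 3, 3 vs 4, 1 vs 1] → A does not strictly dominate C (column Y: 3 ≤ 4)
  B vs A: [5 vs 6, 6 vs 3, 3 vs 1] → B does not strictly dominate A (column X: 5 ≤ 6)
  B vs C: [5 vs 3, 6 vs 4, 3 vs 1] → B strictly dominates C
  C vs A: [3 vs 6, 4 vs 3, 1 vs 1] → C does not strictly dominate A (column X: 3 ≤ 6)
  C vs B: [3 vs 5, 4 vs 6, 1 vs 3] → C does not strictly dominate B (column X: 3 ≤ 5)
No single strategy strictly dominates all others → no strictly dominant strategy.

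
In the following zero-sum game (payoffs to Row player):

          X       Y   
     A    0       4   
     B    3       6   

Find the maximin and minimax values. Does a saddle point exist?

Maximin = 3, Minimax = 3, Saddle: True

Work:
Row minimums: [0, 3] → maximin = 3
Column maximums: [3, 6] → minimax = 3
Saddle point exists! Game value = 3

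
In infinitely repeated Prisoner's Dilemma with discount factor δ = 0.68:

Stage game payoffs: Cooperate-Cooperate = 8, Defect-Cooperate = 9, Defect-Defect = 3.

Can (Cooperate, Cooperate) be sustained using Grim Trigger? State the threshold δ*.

δ* = 0.1667; since δ = 0.68 ≥ 0.1667, cooperation can be sustained

Work:
For Grim Trigger:
Cooperate forever: 8/(1-δ)
Defect then punished: 9 + 3·δ/(1-δ)
Need: 8/(1-δ) ≥ 9 + 3·δ/(1-δ)
Solving: δ ≥ (T-R)/(T-P) = (9-8)/(9-3) = 0.1667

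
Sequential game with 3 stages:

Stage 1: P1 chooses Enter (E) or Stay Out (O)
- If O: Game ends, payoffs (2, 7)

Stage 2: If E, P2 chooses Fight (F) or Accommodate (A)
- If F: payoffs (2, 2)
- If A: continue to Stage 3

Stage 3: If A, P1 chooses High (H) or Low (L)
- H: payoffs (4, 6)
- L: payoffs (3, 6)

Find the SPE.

SPE: (E, A, H); Outcome (4, 6)

Work:
Stage 3: P1 chooses H (4 vs 3)
Stage 2: P2: F->2, A->6 (anticipating H). Choose A
Stage 1: P1: O->2, E->4 (anticipating A, H). Choose E
SPE path: E -> A -> H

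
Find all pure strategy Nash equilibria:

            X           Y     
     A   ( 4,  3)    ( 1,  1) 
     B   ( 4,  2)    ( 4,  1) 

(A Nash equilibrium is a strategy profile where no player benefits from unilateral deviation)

Nash equilibrium: (A, X), (B, X)

Work:
Best responses:
  P1 vs X: payoffs [4, 4] → best response A/B (payoff 4)
  P1 vs Y: payoffs [1, 4] → best response B (payoff 4)
  P2 vs A: payoffs [3, 1] → best response X (payoff 3)
  P2 vs B: payoffs [2, 1] → best response X (payoff 2)
Mutual best responses: (A,X), (B,X) → Nash equilibria.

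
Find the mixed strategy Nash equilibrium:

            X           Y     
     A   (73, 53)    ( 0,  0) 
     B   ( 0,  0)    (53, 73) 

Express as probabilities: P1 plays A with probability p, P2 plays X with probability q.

p = 0.5794, q = 0.4206

Work:
Find probabilities that make opponent indifferent:
P2 chooses q to make P1 indifferent between A and B
P1 chooses p to make P2 indifferent between X and Y
Mixed NE: P1 plays (A: 0.5794, B: 0.4206), P2 plays (X: 0.4206, Y: 0.5794)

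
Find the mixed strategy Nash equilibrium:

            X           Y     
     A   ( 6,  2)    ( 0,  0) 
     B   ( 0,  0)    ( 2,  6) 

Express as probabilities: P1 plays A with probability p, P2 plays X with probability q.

p = 0.75, q = 0.25

Work:
Find probabilities that make opponent indifferent:
P2 chooses q to make P1 indifferent between A and B
P1 chooses p to make P2 indifferent between X and Y
Mixed NE: P1 plays (A: 0.75, B: 0.25), P2 plays (X: 0.25, Y: 0.75)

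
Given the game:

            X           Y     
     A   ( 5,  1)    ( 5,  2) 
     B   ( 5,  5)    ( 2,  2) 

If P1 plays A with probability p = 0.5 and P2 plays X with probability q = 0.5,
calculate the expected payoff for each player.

E[P1] = 4.25, E[P2] = 2.5

Work:
E[P1] = p·q·π₁(A,X) + p·(1-q)·π₁(A,Y) + (1-p)·q·π₁(B,X) + (1-p)·(1-q)·π₁(B,Y)
= 0.5·0.5·5 + 0.5·0.5·5 + 0.5·0.5·5 + 0.5·0.5·2
= 4.25

E[P2] = 2.5 (similar calculation)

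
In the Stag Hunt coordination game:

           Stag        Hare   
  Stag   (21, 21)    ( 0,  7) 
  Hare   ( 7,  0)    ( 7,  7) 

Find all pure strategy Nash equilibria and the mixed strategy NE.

Pure NE: (Stag, Stag) and (Hare, Hare); Mixed NE: p = 0.3333, q = 0.3333

Work:
Check pure NE:
(Stag, Stag): (21, 21) - no unilateral deviation beneficial
(Hare, Hare): (7, 7) - no unilateral deviation beneficial
Mixed NE: P1 plays Stag with p = 0.3333, P2 plays Stag with q = 0.3333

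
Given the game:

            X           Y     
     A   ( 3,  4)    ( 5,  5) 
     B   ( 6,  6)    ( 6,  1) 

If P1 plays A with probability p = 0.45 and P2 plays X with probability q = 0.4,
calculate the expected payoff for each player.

E[P1] = 5.19, E[P2] = 3.72

Work:
E[P1] = p·q·π₁(A,X) + p·(1-q)·π₁(A,Y) + (1-p)·q·π₁(B,X) + (1-p)·(1-q)·π₁(B,Y)
= 0.45·0.4·3 + 0.45·0.6·5 + 0.55·0.4·6 + 0.55·0.6·6
= 5.19

E[P2] = 3.72 (similar calculation)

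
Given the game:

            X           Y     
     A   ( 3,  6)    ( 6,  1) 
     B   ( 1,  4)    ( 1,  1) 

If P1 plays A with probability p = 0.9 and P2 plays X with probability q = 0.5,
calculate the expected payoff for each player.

E[P1] = 4.15, E[P2] = 3.4

Work:
E[P1] = p·q·π₁(A,X) + p·(1-q)·π₁(A,Y) + (1-p)·q·π₁(B,X) + (1-p)·(1-q)·π₁(B,Y)
= 0.9·0.5·3 + 0.9·0.5·6 + 0.1·0.5·1 + 0.1·0.5·1
= 4.15

E[P2] = 3.4 (similar calculation)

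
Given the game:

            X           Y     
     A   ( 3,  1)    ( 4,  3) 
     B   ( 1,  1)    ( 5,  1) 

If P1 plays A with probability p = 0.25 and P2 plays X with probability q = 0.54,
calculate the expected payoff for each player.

E[P1] = 2.995, E[P2] = 1.23

Work:
E[P1] = p·q·π₁(A,X) + p·(1-q)·π₁(A,Y) + (1-p)·q·π₁(B,X) + (1-p)·(1-q)·π₁(B,Y)
= 0.25·0.54·3 + 0.25·0.46·4 + 0.75·0.54·1 + 0.75·0.46·5
= 2.995

E[P2] = 1.23 (similar calculation)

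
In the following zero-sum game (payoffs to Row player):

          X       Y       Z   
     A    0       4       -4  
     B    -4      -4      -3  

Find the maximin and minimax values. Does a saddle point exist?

Maximin = -4, Minimax = -3, Saddle: False

Work:
Row minimums: [-4, -4] → maximin = -4
Column maximums: [0, 4, -3] → minimax = -3
No saddle point (maximin ≠ minimax). Mixed strategy needed.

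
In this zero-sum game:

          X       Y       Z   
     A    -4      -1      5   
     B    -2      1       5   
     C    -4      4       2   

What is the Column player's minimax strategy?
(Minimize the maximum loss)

Column should play X, value = -2

Work:
Column player minimizes Row's maximum payoff:
Column X: max payoff to Row = -2
Column Y: max payoff to Row = 4
Column Z: max payoff to Row = 5
Minimum is -2, achieved by column X.
Minimax strategy: X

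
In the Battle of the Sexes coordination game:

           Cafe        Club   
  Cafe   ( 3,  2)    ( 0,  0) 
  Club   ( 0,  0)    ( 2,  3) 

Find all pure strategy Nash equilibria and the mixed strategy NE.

Pure NE: (Cafe, Cafe) and (Club, Club); Mixed NE: p = 0.6, q = 0.4

Work:
Check pure NE:
(Cafe, Cafe): (3, 2) - no unilateral deviation beneficial
(Club, Club): (2, 3) - no unilateral deviation beneficial
Mixed NE: P1 plays Cafe with p = 0.6, P2 plays Cafe with q = 0.4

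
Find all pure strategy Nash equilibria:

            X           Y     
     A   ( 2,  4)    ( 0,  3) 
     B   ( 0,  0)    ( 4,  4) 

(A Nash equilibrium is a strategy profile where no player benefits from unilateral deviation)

Nash equilibrium: (A, X), (B, Y)

Work:
Best responses:
  P1 vs X: payoffs [2, 0] → best response A (payoff 2)
  P1 vs Y: payoffs [0, 4] → best response B (payoff 4)
  P2 vs A: payoffs [4, 3] → best response X (payoff 4)
  P2 vs B: payoffs [0, 4] → best response Y (payoff 4)
Mutual best responses: (A,X), (B,Y) → Nash equilibria.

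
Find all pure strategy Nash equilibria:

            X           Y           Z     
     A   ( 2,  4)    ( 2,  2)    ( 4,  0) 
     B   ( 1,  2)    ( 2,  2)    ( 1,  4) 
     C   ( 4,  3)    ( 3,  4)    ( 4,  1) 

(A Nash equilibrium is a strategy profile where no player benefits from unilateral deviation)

Nash equilibrium: (C, Y)

Work:
Best responses:
  P1 vs X: payoffs [2, 1, 4] → best response C (payoff 4)
  P1 vs Y: payoffs [2, 2, 3] → best response C (payoff 3)
  P1 vs Z: payoffs [4, 1, 4] → best response A/C (payoff 4)
  P2 vs A: payoffs [4, 2, 0] → best response X (payoff 4)
  P2 vs B: payoffs [2, 2, 4] → best response Z (payoff 4)
  P2 vs C: payoffs [3, 4, 1] → best response Y (payoff 4)
Mutual best responses: (C,Y) → Nash equilibria.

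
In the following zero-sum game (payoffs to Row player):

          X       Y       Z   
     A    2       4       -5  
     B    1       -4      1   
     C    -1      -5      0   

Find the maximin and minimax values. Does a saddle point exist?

Maximin = -4, Minimax = 1, Saddle: False

Work:
Row minimums: [-5, -4, -5] → maximin = -4
Column maximums: [2, 4, 1] → minimax = 1
No saddle point (maximin ≠ minimax). Mixed strategy needed.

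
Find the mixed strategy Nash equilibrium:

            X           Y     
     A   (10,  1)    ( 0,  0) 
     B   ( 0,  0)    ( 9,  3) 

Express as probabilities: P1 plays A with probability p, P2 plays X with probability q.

p = 0.75, q = 0.4737

Work:
Find probabilities that make opponent indifferent:
P2 chooses q to make P1 indifferent between A and B
P1 chooses p to make P2 indifferent between X and Y
Mixed NE: P1 plays (A: 0.75, B: 0.25), P2 plays (X: 0.4737, Y: 0.5263)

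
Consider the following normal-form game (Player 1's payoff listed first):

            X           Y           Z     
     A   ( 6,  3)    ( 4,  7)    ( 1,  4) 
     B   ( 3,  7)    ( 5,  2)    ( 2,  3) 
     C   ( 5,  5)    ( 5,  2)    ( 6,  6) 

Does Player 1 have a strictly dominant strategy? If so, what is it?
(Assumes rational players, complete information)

No strictly dominant strategy exists for Player 1

Work:
A strategy strictly dominates another if it gives a strictly higher payoff against every opponent action. Compare each pair of P1's strategies column-by-column:
  A vs B: [6 vs 3, 4 vs 5, 1 vs 2] → A does not strictly dominate B (column Y: 4 ≤ 5)
  A vs C: [6 vs 5, 4 vs 5, 1 vs 6] → A does not strictly dominate C (column Y: 4 ≤ 5)
  B vs A: [3 vs 6, 5 vs 4, 2 vs 1] → B does not strictly dominate A (column X: 3 ≤ 6)
  B vs C: [3 vs 5, 5 vs 5, 2 vs 6] → B does not strictly dominate C (column X: 3 ≤ 5)
  C vs A: [5 vs 6, 5 vs 4, 6 vs 1] → C does not strictly dominate A (column X: 5 ≤ 6)
  C vs B: [5 vs 3, 5 vs 5, 6 vs 2] → C does not strictly dominate B (column Y: 5 ≤ 5)
No single strategy strictly dominates all others → no strictly dominant strategy.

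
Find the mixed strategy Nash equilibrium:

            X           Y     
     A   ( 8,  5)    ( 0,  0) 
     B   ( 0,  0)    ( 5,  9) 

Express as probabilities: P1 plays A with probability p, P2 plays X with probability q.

p = 0.6429, q = 0.3846

Work:
Find probabilities that make opponent indifferent:
P2 chooses q to make P1 indifferent between A and B
P1 chooses p to make P2 indifferent between X and Y
Mixed NE: P1 plays (A: 0.6429, B: 0.3571), P2 plays (X: 0.3846, Y: 0.6154)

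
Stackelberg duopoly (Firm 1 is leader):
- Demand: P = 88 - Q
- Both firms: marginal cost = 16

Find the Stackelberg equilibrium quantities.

q₁* (leader) = 36.0, q₂* (follower) = 18.0

Work:
Follower's reaction: q₂ = (a - c - q₁)/2
Leader substitutes: π₁ = q₁·(a - q₁ - (a-c-q₁)/2 - c)
FOC: q₁* = (88 - 16)/2 = 36.00
Then: q₂* = (88 - 16 - 36.0)/2 = 18.00
Leader has first-mover advantage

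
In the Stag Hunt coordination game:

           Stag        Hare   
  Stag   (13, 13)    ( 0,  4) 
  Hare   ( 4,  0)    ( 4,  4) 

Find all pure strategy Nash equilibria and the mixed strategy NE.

Pure NE: (Stag, Stag) and (Hare, Hare); Mixed NE: p = 0.3077, q = 0.3077

Work:
Check pure NE:
(Stag, Stag): (13, 13) - no unilateral deviation beneficial
(Hare, Hare): (4, 4) - no unilateral deviation beneficial
Mixed NE: P1 plays Stag with p = 0.3077, P2 plays Stag with q = 0.3077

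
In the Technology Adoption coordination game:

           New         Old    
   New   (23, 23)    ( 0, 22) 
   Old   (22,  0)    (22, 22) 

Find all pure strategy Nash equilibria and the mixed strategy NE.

Pure NE: (New, New) and (Old, Old); Mixed NE: p = 0.9565, q = 0.9565

Work:
Check pure NE:
(New, New): (23, 23) - no unilateral deviation beneficial
(Old, Old): (22, 22) - no unilateral deviation beneficial
Mixed NE: P1 plays New with p = 0.9565, P2 plays New with q = 0.9565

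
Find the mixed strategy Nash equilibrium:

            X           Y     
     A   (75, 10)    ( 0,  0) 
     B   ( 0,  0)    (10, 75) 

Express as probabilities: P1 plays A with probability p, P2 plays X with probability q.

p = 0.8824, q = 0.1176

Work:
Find probabilities that make opponent indifferent:
P2 chooses q to make P1 indifferent between A and B
P1 chooses p to make P2 indifferent between X and Y
Mixed NE: P1 plays (A: 0.8824, B: 0.1176), P2 plays (X: 0.1176, Y: 0.8824)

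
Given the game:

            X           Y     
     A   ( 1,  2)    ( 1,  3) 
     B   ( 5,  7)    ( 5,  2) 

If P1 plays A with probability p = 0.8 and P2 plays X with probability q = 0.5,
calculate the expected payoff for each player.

E[P1] = 1.8, E[P2] = 2.9

Work:
E[P1] = p·q·π₁(A,X) + p·(1-q)·π₁(A,Y) + (1-p)·q·π₁(B,X) + (1-p)·(1-q)·π₁(B,Y)
= 0.8·0.5·1 + 0.8·0.5·1 + 0.2·0.5·5 + 0.2·0.5·5
= 1.8

E[P2] = 2.9 (similar calculation)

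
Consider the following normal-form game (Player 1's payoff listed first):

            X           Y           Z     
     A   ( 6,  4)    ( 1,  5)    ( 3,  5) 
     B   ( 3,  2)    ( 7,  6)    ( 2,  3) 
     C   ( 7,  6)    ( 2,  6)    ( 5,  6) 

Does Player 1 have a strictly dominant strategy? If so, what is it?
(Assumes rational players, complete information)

No strictly dominant strategy exists for Player 1

Work:
A strategy strictly dominates another if it gives a strictly higher payoff against every opponent action. Compare each pair of P1's strategies column-by-column:
  A vs B: [6 vs 3, 1 vs 7, 3 vs 2] → A does not strictly dominate B (column Y: 1 ≤ 7)
  A vs C: [6 vs 7, 1 vs 2, 3 vs 5] → A does not strictly dominate C (column X: 6 ≤ 7)
  B vs A: [3 vs 6, 7 vs 1, 2 vs 3] → B does not strictly dominate A (column X: 3 ≤ 6)
  B vs C: [3 vs 7, 7 vs 2, 2 vs 5] → B does not strictly dominate C (column X: 3 ≤ 7)
  C vs A: [7 vs 6, 2 vs 1, 5 vs 3] → C strictly dominates A
  C vs B: [7 vs 3, 2 vs 7, 5 vs 2] → C does not strictly dominate B (column Y: 2 ≤ 7)
No single strategy strictly dominates all others → no strictly dominant strategy.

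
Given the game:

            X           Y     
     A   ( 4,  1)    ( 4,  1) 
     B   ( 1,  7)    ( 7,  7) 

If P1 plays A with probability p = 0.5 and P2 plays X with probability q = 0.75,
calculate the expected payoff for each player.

E[P1] = 3.25, E[P2] = 4.0

Work:
E[P1] = p·q·π₁(A,X) + p·(1-q)·π₁(A,Y) + (1-p)·q·π₁(B,X) + (1-p)·(1-q)·π₁(B,Y)
= 0.5·0.75·4 + 0.5·0.25·4 + 0.5·0.75·1 + 0.5·0.25·7
= 3.25

E[P2] = 4.0 (similar calculation)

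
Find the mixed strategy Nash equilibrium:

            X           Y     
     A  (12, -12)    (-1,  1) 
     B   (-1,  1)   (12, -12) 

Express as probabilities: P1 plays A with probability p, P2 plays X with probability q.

p = 0.5, q = 0.5

Work:
Find probabilities that make opponent indifferent:
P2 chooses q to make P1 indifferent between A and B
P1 chooses p to make P2 indifferent between X and Y
Mixed NE: P1 plays (A: 0.5, B: 0.5), P2 plays (X: 0.5, Y: 0.5)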